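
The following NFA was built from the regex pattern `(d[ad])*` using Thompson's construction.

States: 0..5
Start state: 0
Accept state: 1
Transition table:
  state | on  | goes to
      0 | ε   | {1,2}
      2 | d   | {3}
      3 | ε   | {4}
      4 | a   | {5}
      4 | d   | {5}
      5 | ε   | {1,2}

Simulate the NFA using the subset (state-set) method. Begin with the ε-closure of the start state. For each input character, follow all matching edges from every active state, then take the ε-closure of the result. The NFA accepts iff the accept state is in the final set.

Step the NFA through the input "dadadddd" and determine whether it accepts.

initial (ε-close {0}): {0,1,2}
'd' @ 1: {3,4}
'a' @ 2: {1,2,5}  (accept∈set)
'd' @ 3: {3,4}
'a' @ 4: {1,2,5}  (accept∈set)
'd' @ 5: {3,4}
'd' @ 6: {1,2,5}  (accept∈set)
'd' @ 7: {3,4}
'd' @ 8: {1,2,5}  (accept∈set)
final: {1,2,5}; accept 1 in set

Answer: ACCEPT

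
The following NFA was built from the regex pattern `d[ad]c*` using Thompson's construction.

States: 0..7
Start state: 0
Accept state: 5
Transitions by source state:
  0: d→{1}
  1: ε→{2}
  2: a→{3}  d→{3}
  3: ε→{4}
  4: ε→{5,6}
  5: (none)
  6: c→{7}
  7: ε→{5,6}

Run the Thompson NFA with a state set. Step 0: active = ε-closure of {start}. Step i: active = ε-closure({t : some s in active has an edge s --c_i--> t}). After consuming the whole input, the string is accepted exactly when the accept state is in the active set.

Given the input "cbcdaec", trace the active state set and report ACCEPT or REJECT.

Answer: REJECT

Derivation:
initial (ε-close {0}): {0}
'c' @ 1: {}  — dead — no transitions
rest 'bcdaec' ignored (set empty)
after full input: {}  (accept=5 not in)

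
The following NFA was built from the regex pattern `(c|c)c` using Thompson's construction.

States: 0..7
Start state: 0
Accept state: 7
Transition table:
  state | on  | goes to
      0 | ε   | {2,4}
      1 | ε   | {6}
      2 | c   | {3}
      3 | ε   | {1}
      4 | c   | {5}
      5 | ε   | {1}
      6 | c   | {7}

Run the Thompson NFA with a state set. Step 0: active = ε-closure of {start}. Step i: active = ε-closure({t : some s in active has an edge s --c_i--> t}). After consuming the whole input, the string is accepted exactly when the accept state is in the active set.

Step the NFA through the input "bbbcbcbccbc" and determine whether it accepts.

initial (ε-close {0}): {0,2,4}
'b' @ 1: {}  — no active states
rest 'bbcbcbccbc' ignored (set empty)
end set {} — state 7 not in

Answer: REJECT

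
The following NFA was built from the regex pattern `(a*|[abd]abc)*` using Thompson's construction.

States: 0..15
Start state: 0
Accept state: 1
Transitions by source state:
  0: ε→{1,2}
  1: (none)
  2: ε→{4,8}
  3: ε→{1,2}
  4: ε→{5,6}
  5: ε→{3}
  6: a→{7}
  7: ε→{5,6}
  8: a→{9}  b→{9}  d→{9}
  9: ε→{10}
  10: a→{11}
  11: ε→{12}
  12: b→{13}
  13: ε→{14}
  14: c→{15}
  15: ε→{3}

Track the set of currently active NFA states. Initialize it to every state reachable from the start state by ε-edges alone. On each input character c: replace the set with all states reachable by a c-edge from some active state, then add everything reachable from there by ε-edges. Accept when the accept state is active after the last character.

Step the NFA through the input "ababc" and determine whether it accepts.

S₀ = ε-closure({0}) = {0,1,2,3,4,5,6,8}
'a' @ 1: {1,2,3,4,5,6,7,8,9,10}  ✓accept
'b' @ 2: {9,10}
'a' @ 3: {11,12}
'b' @ 4: {13,14}
'c' @ 5: {1,2,3,4,5,6,8,15}  ✓accept
after full input: {1,2,3,4,5,6,8,15}  (accept=1 in)

Answer: ACCEPT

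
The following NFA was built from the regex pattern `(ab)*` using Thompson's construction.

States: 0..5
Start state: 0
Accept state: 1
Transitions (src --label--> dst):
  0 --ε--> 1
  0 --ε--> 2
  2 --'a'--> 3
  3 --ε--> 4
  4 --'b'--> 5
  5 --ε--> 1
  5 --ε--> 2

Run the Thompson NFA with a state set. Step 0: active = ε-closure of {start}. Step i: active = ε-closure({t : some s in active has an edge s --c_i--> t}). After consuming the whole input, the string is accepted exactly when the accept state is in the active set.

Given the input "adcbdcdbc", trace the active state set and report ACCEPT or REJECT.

start: ε-closure({0}) = {0,1,2}
'a' @ 1: {3,4}
'd' @ 2: {}  — state set empty
rest 'cbdcdbc' ignored (set empty)
end set {} — state 1 not in

Answer: REJECT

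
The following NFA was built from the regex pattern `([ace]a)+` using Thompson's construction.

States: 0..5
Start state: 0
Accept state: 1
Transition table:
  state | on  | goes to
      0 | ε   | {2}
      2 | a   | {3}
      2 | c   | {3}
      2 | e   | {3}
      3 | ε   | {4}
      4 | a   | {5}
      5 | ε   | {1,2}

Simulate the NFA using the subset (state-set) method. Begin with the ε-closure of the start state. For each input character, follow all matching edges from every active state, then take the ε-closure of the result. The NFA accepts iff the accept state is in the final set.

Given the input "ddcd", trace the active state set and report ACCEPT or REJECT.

start: ε-closure({0}) = {0,2}
'd' @ 1: {}  — state set empty
rest 'dcd' ignored (set empty)
end set {} — state 1 not in

Answer: REJECT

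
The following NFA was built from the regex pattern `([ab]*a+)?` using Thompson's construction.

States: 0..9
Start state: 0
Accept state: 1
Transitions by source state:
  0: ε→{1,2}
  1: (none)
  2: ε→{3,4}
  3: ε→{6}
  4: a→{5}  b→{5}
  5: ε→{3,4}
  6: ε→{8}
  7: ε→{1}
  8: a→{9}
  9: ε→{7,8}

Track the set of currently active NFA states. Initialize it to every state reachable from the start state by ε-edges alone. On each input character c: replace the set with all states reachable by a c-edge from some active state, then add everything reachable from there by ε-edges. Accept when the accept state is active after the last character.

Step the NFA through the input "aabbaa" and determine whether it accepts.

start: ε-closure({0}) = {0,1,2,3,4,6,8}
'a' @ 1: {1,3,4,5,6,7,8,9}  (accept∈set)
'a' @ 2: {1,3,4,5,6,7,8,9}  (accept∈set)
'b' @ 3: {3,4,5,6,8}
'b' @ 4: {3,4,5,6,8}
'a' @ 5: {1,3,4,5,6,7,8,9}  (accept∈set)
'a' @ 6: {1,3,4,5,6,7,8,9}  (accept∈set)
final: {1,3,4,5,6,7,8,9}; accept 1 in set

Answer: ACCEPT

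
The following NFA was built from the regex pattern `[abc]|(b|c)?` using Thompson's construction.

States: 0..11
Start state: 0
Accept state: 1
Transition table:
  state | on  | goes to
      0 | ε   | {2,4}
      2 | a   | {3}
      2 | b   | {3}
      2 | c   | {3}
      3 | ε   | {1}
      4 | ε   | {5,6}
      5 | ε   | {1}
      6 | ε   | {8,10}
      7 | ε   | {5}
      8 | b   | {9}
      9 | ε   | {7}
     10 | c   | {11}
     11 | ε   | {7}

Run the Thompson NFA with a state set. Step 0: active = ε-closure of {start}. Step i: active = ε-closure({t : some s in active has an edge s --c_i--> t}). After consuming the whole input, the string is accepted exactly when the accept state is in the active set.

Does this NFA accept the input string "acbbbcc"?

initial (ε-close {0}): {0,1,2,4,5,6,8,10}
'a' @ 1: {1,3}  (accept∈set)
'c' @ 2: {}  — dead — no transitions
rest 'bbbcc' ignored (set empty)
after full input: {}  (accept=1 not in)

Answer: REJECT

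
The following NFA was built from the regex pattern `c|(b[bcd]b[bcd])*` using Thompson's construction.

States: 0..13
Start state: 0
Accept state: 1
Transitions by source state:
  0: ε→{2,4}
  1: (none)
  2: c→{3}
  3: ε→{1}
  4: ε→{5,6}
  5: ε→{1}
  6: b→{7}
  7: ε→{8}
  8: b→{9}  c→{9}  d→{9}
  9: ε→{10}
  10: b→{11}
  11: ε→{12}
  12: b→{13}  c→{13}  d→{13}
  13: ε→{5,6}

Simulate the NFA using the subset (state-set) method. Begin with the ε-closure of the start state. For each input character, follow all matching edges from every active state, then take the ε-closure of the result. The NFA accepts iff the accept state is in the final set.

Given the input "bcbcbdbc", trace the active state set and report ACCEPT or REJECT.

Answer: ACCEPT

Derivation:
initial (ε-close {0}): {0,1,2,4,5,6}
'b' @ 1: {7,8}
'c' @ 2: {9,10}
'b' @ 3: {11,12}
'c' @ 4: {1,5,6,13}  (accept∈set)
'b' @ 5: {7,8}
'd' @ 6: {9,10}
'b' @ 7: {11,12}
'c' @ 8: {1,5,6,13}  (accept∈set)
after full input: {1,5,6,13}  (accept=1 in)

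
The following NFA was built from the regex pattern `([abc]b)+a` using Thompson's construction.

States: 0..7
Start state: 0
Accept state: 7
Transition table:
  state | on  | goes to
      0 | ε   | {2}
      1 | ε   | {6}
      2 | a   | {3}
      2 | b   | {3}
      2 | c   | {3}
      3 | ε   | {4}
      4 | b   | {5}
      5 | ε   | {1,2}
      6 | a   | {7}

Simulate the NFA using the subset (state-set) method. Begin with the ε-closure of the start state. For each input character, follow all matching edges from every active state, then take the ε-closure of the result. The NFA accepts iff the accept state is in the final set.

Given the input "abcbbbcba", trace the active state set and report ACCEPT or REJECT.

S₀ = ε-closure({0}) = {0,2}
'a' @ 1: {3,4}
'b' @ 2: {1,2,5,6}
'c' @ 3: {3,4}
'b' @ 4: {1,2,5,6}
'b' @ 5: {3,4}
'b' @ 6: {1,2,5,6}
'c' @ 7: {3,4}
'b' @ 8: {1,2,5,6}
'a' @ 9: {3,4,7}  ✓accept
after full input: {3,4,7}  (accept=7 in)

Answer: ACCEPT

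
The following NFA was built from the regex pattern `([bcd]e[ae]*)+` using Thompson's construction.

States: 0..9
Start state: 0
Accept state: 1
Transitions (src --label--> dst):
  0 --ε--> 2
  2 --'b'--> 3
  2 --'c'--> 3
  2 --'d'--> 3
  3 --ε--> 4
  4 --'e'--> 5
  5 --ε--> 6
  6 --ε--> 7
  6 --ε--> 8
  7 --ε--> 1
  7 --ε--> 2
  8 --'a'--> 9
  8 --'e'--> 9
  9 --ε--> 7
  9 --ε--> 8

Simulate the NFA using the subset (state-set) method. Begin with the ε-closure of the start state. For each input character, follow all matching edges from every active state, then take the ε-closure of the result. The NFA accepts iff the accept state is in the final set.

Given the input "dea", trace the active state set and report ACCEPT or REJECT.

Answer: ACCEPT

Steps:
initial (ε-close {0}): {0,2}
'd' @ 1: {3,4}
'e' @ 2: {1,2,5,6,7,8}  ✓accept
'a' @ 3: {1,2,7,8,9}  ✓accept
final: {1,2,7,8,9}; accept 1 in set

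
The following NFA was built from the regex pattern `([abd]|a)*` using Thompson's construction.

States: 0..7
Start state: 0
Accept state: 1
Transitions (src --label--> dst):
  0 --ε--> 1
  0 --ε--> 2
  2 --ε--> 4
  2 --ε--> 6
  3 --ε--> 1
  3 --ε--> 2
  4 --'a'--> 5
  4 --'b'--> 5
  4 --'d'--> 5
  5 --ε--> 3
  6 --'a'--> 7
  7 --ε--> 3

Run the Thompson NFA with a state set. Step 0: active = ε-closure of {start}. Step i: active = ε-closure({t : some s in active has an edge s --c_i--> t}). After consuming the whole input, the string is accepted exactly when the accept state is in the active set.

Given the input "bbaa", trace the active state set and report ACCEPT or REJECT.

start: ε-closure({0}) = {0,1,2,4,6}
'b' @ 1: {1,2,3,4,5,6}  ✓accept
'b' @ 2: {1,2,3,4,5,6}  ✓accept
'a' @ 3: {1,2,3,4,5,6,7}  ✓accept
'a' @ 4: {1,2,3,4,5,6,7}  ✓accept
end set {1,2,3,4,5,6,7} — state 1 in

Answer: ACCEPT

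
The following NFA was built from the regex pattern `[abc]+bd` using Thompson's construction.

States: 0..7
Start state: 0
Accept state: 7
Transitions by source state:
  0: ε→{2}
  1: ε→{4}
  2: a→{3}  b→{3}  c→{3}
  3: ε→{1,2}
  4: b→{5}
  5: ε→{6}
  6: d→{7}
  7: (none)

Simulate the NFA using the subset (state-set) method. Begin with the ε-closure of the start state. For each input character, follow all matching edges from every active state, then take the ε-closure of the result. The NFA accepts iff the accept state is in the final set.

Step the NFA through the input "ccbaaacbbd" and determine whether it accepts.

Answer: ACCEPT

Trace:
S₀ = ε-closure({0}) = {0,2}
'c' @ 1: {1,2,3,4}
'c' @ 2: {1,2,3,4}
'b' @ 3: {1,2,3,4,5,6}
'a' @ 4: {1,2,3,4}
'a' @ 5: {1,2,3,4}
'a' @ 6: {1,2,3,4}
'c' @ 7: {1,2,3,4}
'b' @ 8: {1,2,3,4,5,6}
'b' @ 9: {1,2,3,4,5,6}
'd' @ 10: {7}  (accept∈set)
final: {7}; accept 7 in set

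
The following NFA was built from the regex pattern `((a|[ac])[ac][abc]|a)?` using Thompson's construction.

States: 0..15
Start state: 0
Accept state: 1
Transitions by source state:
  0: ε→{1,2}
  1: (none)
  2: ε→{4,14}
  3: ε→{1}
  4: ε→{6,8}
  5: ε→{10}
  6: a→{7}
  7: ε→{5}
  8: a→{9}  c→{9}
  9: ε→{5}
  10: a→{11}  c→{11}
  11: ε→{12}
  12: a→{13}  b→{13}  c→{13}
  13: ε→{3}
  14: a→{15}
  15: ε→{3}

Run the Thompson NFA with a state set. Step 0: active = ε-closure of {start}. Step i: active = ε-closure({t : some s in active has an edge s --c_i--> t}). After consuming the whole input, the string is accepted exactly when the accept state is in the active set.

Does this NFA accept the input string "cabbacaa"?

start: ε-closure({0}) = {0,1,2,4,6,8,14}
'c' @ 1: {5,9,10}
'a' @ 2: {11,12}
'b' @ 3: {1,3,13}  [accepting]
'b' @ 4: {}  — no active states
rest 'acaa' ignored (set empty)
end set {} — state 1 not in

Answer: REJECT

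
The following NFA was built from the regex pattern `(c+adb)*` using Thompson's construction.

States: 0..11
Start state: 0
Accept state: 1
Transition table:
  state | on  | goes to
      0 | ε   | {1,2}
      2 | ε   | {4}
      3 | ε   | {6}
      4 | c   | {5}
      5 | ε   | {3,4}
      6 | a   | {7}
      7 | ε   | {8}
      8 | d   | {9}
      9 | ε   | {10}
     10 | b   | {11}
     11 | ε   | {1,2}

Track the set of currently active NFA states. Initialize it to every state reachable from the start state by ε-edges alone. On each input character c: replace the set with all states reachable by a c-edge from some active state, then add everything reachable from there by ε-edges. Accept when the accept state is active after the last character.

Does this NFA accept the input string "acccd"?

start: ε-closure({0}) = {0,1,2,4}
'a' @ 1: {}  — dead — no transitions
rest 'cccd' ignored (set empty)
after full input: {}  (accept=1 not in)

Answer: REJECT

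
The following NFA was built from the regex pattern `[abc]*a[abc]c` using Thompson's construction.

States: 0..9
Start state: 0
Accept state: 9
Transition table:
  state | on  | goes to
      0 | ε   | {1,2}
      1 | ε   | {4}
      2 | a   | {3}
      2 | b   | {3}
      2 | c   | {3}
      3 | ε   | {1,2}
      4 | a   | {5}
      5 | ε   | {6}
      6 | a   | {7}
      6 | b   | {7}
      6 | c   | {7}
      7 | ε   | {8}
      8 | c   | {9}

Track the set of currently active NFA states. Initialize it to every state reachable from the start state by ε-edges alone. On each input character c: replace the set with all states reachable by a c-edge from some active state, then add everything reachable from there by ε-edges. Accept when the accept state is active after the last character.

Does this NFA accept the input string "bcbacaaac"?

start: ε-closure({0}) = {0,1,2,4}
'b' @ 1: {1,2,3,4}
'c' @ 2: {1,2,3,4}
'b' @ 3: {1,2,3,4}
'a' @ 4: {1,2,3,4,5,6}
'c' @ 5: {1,2,3,4,7,8}
'a' @ 6: {1,2,3,4,5,6}
'a' @ 7: {1,2,3,4,5,6,7,8}
'a' @ 8: {1,2,3,4,5,6,7,8}
'c' @ 9: {1,2,3,4,7,8,9}  (accept∈set)
final: {1,2,3,4,7,8,9}; accept 9 in set

Answer: ACCEPT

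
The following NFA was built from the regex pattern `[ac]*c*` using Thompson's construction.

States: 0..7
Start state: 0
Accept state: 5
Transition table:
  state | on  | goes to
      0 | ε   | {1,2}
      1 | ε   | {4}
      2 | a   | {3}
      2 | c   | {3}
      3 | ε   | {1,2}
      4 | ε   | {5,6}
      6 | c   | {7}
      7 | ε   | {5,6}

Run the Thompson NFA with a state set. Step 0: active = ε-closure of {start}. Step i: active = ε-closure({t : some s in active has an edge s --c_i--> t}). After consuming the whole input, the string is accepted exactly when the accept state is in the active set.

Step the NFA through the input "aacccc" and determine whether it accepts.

Answer: ACCEPT

Derivation:
initial (ε-close {0}): {0,1,2,4,5,6}
'a' @ 1: {1,2,3,4,5,6}  (accept∈set)
'a' @ 2: {1,2,3,4,5,6}  (accept∈set)
'c' @ 3: {1,2,3,4,5,6,7}  (accept∈set)
'c' @ 4: {1,2,3,4,5,6,7}  (accept∈set)
'c' @ 5: {1,2,3,4,5,6,7}  (accept∈set)
'c' @ 6: {1,2,3,4,5,6,7}  (accept∈set)
final: {1,2,3,4,5,6,7}; accept 5 in set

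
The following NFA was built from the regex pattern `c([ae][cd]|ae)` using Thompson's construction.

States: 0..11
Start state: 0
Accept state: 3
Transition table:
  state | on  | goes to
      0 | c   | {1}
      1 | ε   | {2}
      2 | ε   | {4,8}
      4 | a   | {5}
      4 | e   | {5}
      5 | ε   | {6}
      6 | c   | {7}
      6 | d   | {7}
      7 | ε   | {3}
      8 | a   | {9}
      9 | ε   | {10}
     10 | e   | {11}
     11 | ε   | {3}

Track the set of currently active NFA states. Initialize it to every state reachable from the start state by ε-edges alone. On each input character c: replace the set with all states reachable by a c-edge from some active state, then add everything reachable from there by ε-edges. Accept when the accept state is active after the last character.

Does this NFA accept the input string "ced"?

Answer: ACCEPT

Steps:
initial (ε-close {0}): {0}
'c' @ 1: {1,2,4,8}
'e' @ 2: {5,6}
'd' @ 3: {3,7}  ✓accept
after full input: {3,7}  (accept=3 in)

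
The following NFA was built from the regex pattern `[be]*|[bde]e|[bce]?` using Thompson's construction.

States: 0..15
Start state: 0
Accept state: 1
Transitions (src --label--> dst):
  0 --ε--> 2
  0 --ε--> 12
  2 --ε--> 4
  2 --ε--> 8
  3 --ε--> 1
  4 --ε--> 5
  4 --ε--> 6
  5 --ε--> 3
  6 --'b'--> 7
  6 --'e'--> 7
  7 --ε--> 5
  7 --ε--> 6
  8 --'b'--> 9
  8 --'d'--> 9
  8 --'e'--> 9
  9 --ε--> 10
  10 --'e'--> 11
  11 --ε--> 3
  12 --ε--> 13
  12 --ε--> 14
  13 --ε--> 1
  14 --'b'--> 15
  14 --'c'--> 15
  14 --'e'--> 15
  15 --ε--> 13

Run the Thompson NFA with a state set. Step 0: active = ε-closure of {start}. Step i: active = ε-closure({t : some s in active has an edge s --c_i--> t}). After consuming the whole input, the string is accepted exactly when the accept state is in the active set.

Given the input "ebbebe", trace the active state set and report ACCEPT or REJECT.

S₀ = ε-closure({0}) = {0,1,2,3,4,5,6,8,12,13,14}
'e' @ 1: {1,3,5,6,7,9,10,13,15}  [accepting]
'b' @ 2: {1,3,5,6,7}  [accepting]
'b' @ 3: {1,3,5,6,7}  [accepting]
'e' @ 4: {1,3,5,6,7}  [accepting]
'b' @ 5: {1,3,5,6,7}  [accepting]
'e' @ 6: {1,3,5,6,7}  [accepting]
end set {1,3,5,6,7} — state 1 in

Answer: ACCEPT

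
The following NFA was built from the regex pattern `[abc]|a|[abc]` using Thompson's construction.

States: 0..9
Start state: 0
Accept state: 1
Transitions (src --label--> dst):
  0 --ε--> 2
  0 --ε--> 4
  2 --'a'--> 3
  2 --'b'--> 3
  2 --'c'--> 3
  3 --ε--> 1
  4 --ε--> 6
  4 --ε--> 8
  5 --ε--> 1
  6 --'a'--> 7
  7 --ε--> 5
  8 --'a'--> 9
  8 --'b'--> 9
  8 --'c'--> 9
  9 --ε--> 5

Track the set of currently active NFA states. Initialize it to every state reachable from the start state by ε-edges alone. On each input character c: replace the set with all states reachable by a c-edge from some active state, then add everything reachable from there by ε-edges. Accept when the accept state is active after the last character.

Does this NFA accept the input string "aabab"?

Answer: REJECT

Derivation:
start: ε-closure({0}) = {0,2,4,6,8}
'a' @ 1: {1,3,5,7,9}  [accepting]
'a' @ 2: {}  — dead — no transitions
rest 'bab' ignored (set empty)
final: {}; accept 1 not in set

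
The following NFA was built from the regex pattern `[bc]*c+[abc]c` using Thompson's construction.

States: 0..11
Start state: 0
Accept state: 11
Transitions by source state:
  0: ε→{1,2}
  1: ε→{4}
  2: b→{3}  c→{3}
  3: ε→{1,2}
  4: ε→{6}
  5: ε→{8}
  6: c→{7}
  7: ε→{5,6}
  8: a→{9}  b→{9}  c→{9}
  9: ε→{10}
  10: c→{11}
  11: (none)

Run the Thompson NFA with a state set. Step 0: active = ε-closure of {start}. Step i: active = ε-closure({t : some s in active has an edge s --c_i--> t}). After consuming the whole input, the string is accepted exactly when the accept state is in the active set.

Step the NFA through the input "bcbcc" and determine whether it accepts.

S₀ = ε-closure({0}) = {0,1,2,4,6}
'b' @ 1: {1,2,3,4,6}
'c' @ 2: {1,2,3,4,5,6,7,8}
'b' @ 3: {1,2,3,4,6,9,10}
'c' @ 4: {1,2,3,4,5,6,7,8,11}  [accepting]
'c' @ 5: {1,2,3,4,5,6,7,8,9,10}
final: {1,2,3,4,5,6,7,8,9,10}; accept 11 not in set

Answer: REJECT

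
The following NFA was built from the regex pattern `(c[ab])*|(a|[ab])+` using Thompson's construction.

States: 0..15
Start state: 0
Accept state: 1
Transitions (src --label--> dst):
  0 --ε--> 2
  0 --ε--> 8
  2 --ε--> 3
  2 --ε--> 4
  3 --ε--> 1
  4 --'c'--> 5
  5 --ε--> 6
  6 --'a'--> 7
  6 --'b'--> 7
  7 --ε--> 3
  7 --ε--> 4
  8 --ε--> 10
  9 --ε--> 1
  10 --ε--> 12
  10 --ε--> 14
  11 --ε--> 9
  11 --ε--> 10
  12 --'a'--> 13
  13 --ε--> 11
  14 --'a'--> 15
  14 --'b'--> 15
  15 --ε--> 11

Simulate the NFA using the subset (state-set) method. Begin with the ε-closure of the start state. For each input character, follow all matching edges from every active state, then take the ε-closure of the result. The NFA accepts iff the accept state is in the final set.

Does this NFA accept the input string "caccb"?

Answer: REJECT

Trace:
S₀ = ε-closure({0}) = {0,1,2,3,4,8,10,12,14}
'c' @ 1: {5,6}
'a' @ 2: {1,3,4,7}  ✓accept
'c' @ 3: {5,6}
'c' @ 4: {}  — state set empty
rest 'b' ignored (set empty)
end set {} — state 1 not in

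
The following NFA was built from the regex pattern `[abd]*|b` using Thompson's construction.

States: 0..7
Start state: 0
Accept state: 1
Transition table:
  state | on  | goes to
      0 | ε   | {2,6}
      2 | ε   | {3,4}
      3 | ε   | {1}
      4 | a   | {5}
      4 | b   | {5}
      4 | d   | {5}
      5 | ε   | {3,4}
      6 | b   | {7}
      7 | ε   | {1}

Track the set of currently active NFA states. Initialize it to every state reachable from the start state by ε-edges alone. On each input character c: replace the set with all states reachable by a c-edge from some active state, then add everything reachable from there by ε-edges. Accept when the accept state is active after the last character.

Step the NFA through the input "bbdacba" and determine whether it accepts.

start: ε-closure({0}) = {0,1,2,3,4,6}
'b' @ 1: {1,3,4,5,7}  [accepting]
'b' @ 2: {1,3,4,5}  [accepting]
'd' @ 3: {1,3,4,5}  [accepting]
'a' @ 4: {1,3,4,5}  [accepting]
'c' @ 5: {}  — no active states
rest 'ba' ignored (set empty)
final: {}; accept 1 not in set

Answer: REJECT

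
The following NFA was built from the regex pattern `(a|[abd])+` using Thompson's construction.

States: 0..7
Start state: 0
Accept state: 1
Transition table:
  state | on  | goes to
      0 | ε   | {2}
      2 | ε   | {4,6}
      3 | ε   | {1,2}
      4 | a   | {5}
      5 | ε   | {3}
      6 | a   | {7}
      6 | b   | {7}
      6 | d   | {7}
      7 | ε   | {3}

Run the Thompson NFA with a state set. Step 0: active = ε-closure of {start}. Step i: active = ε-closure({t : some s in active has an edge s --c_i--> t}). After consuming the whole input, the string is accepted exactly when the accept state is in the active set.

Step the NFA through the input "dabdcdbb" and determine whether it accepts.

Answer: REJECT

Steps:
S₀ = ε-closure({0}) = {0,2,4,6}
'd' @ 1: {1,2,3,4,6,7}  (accept∈set)
'a' @ 2: {1,2,3,4,5,6,7}  (accept∈set)
'b' @ 3: {1,2,3,4,6,7}  (accept∈set)
'd' @ 4: {1,2,3,4,6,7}  (accept∈set)
'c' @ 5: {}  — no active states
rest 'dbb' ignored (set empty)
after full input: {}  (accept=1 not in)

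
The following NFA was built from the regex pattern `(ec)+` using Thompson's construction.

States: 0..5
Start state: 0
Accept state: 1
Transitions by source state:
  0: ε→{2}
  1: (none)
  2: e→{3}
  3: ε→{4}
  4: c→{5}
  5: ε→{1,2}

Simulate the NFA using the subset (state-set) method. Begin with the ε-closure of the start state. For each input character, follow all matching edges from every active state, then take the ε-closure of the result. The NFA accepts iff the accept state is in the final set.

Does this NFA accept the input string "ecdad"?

Answer: REJECT

Derivation:
start: ε-closure({0}) = {0,2}
'e' @ 1: {3,4}
'c' @ 2: {1,2,5}  ✓accept
'd' @ 3: {}  — dead — no transitions
rest 'ad' ignored (set empty)
after full input: {}  (accept=1 not in)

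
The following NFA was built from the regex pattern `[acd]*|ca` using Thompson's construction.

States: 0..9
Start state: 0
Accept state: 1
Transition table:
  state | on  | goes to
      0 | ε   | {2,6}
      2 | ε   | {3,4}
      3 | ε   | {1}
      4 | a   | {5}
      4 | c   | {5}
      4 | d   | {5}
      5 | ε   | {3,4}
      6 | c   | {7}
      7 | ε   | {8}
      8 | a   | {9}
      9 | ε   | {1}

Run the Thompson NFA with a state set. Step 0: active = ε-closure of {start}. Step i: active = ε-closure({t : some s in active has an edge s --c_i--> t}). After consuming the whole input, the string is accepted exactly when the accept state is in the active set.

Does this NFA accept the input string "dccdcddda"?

initial (ε-close {0}): {0,1,2,3,4,6}
'd' @ 1: {1,3,4,5}  ✓accept
'c' @ 2: {1,3,4,5}  ✓accept
'c' @ 3: {1,3,4,5}  ✓accept
'd' @ 4: {1,3,4,5}  ✓accept
'c' @ 5: {1,3,4,5}  ✓accept
'd' @ 6: {1,3,4,5}  ✓accept
'd' @ 7: {1,3,4,5}  ✓accept
'd' @ 8: {1,3,4,5}  ✓accept
'a' @ 9: {1,3,4,5}  ✓accept
after full input: {1,3,4,5}  (accept=1 in)

Answer: ACCEPT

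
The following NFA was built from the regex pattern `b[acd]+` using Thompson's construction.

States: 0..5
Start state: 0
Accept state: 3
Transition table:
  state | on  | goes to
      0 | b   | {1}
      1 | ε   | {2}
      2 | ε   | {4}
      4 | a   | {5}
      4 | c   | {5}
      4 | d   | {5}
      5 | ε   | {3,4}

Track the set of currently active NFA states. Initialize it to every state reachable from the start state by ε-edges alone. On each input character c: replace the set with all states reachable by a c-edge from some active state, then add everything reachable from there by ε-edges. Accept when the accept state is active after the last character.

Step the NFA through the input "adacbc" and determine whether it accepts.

Answer: REJECT

Trace:
initial (ε-close {0}): {0}
'a' @ 1: {}  — no active states
rest 'dacbc' ignored (set empty)
end set {} — state 3 not in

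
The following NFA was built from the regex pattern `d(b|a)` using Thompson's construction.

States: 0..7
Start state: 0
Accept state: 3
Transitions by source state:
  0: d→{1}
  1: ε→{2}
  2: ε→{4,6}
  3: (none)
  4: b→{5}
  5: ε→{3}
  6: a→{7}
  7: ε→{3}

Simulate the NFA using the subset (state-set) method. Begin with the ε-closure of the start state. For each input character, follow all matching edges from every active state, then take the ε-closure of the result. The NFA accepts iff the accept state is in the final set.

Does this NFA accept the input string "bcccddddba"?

Answer: REJECT

Steps:
initial (ε-close {0}): {0}
'b' @ 1: {}  — dead — no transitions
rest 'cccddddba' ignored (set empty)
after full input: {}  (accept=3 not in)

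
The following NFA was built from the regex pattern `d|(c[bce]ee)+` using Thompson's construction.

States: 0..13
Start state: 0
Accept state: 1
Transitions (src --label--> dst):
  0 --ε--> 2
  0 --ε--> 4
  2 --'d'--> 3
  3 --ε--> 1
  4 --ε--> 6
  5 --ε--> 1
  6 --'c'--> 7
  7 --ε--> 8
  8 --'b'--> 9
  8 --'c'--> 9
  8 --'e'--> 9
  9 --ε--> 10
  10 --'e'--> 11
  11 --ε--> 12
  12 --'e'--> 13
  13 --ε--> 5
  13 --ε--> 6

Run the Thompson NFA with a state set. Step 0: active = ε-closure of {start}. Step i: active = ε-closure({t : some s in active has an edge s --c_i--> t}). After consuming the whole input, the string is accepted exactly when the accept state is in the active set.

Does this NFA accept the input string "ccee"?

start: ε-closure({0}) = {0,2,4,6}
'c' @ 1: {7,8}
'c' @ 2: {9,10}
'e' @ 3: {11,12}
'e' @ 4: {1,5,6,13}  ✓accept
end set {1,5,6,13} — state 1 in

Answer: ACCEPT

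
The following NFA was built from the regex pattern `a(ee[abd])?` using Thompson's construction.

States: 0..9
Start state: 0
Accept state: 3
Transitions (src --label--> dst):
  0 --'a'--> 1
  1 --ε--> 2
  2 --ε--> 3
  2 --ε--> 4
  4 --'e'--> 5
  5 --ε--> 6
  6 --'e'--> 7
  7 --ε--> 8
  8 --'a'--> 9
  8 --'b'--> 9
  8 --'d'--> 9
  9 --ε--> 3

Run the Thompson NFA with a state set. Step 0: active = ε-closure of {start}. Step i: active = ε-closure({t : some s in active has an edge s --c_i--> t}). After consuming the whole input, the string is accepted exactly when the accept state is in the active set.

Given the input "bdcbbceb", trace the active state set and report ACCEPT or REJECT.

start: ε-closure({0}) = {0}
'b' @ 1: {}  — state set empty
rest 'dcbbceb' ignored (set empty)
final: {}; accept 3 not in set

Answer: REJECT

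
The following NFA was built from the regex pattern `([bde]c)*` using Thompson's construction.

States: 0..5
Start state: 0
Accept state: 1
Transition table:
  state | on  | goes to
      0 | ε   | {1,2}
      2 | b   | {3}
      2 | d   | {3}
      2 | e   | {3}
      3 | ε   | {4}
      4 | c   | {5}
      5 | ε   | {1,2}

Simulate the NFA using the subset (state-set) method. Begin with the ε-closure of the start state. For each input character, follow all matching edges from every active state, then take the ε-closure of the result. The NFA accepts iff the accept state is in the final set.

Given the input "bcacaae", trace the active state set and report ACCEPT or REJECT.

S₀ = ε-closure({0}) = {0,1,2}
'b' @ 1: {3,4}
'c' @ 2: {1,2,5}  [accepting]
'a' @ 3: {}  — no active states
rest 'caae' ignored (set empty)
end set {} — state 1 not in

Answer: REJECT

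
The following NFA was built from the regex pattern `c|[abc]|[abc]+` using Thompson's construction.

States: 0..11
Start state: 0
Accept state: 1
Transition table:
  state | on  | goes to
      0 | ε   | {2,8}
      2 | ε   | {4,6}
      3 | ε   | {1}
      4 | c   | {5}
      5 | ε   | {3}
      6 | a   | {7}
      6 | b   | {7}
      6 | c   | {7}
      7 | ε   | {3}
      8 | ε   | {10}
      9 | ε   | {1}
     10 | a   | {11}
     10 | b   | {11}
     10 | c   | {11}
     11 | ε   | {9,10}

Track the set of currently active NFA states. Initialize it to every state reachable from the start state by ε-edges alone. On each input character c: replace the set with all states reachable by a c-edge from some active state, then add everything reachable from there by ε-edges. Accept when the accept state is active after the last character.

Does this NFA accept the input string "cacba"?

start: ε-closure({0}) = {0,2,4,6,8,10}
'c' @ 1: {1,3,5,7,9,10,11}  (accept∈set)
'a' @ 2: {1,9,10,11}  (accept∈set)
'c' @ 3: {1,9,10,11}  (accept∈set)
'b' @ 4: {1,9,10,11}  (accept∈set)
'a' @ 5: {1,9,10,11}  (accept∈set)
end set {1,9,10,11} — state 1 in

Answer: ACCEPT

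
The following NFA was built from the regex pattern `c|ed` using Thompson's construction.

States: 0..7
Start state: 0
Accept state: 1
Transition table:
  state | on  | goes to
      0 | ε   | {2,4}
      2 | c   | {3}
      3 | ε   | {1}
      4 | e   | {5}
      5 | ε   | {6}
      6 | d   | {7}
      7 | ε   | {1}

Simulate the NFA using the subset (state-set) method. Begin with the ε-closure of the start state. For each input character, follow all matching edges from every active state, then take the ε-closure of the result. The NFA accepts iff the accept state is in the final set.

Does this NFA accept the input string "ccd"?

Answer: REJECT

Trace:
start: ε-closure({0}) = {0,2,4}
'c' @ 1: {1,3}  [accepting]
'c' @ 2: {}  — dead — no transitions
rest 'd' ignored (set empty)
final: {}; accept 1 not in set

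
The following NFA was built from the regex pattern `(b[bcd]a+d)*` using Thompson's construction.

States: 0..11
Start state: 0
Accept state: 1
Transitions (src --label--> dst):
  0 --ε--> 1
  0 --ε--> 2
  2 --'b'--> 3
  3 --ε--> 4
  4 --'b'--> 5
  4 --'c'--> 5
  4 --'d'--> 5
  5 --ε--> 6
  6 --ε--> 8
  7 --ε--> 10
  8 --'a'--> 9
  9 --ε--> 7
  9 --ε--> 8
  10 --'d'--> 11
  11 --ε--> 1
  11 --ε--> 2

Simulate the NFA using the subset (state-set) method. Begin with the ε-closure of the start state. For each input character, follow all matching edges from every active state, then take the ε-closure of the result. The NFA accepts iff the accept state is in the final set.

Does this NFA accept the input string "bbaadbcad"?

Answer: ACCEPT

Derivation:
S₀ = ε-closure({0}) = {0,1,2}
'b' @ 1: {3,4}
'b' @ 2: {5,6,8}
'a' @ 3: {7,8,9,10}
'a' @ 4: {7,8,9,10}
'd' @ 5: {1,2,11}  (accept∈set)
'b' @ 6: {3,4}
'c' @ 7: {5,6,8}
'a' @ 8: {7,8,9,10}
'd' @ 9: {1,2,11}  (accept∈set)
end set {1,2,11} — state 1 in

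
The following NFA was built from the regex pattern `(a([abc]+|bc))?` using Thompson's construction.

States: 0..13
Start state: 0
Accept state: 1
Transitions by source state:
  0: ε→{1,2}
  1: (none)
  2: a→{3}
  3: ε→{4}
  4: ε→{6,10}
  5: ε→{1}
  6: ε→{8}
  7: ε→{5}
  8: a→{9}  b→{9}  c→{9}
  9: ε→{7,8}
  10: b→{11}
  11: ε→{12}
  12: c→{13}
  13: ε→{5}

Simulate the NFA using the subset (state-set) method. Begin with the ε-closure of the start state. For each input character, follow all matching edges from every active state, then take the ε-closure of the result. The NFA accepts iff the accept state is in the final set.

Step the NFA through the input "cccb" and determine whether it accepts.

start: ε-closure({0}) = {0,1,2}
'c' @ 1: {}  — dead — no transitions
rest 'ccb' ignored (set empty)
end set {} — state 1 not in

Answer: REJECT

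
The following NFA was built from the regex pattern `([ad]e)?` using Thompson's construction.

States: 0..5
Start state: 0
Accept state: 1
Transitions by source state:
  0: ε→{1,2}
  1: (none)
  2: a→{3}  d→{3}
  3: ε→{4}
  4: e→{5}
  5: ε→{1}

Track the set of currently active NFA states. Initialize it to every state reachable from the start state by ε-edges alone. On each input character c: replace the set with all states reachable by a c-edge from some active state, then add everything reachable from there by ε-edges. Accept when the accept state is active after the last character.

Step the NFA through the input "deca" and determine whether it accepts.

initial (ε-close {0}): {0,1,2}
'd' @ 1: {3,4}
'e' @ 2: {1,5}  (accept∈set)
'c' @ 3: {}  — dead — no transitions
rest 'a' ignored (set empty)
after full input: {}  (accept=1 not in)

Answer: REJECT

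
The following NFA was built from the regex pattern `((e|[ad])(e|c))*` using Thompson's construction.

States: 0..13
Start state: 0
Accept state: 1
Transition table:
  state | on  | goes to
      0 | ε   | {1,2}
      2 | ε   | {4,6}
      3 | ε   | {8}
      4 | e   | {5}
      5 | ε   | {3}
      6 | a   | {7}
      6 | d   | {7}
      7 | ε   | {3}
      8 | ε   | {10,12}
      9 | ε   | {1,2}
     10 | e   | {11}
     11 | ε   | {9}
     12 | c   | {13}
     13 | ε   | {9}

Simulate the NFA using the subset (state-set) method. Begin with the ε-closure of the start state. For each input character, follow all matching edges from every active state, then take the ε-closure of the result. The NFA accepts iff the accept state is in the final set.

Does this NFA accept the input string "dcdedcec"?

Answer: ACCEPT

Derivation:
start: ε-closure({0}) = {0,1,2,4,6}
'd' @ 1: {3,7,8,10,12}
'c' @ 2: {1,2,4,6,9,13}  (accept∈set)
'd' @ 3: {3,7,8,10,12}
'e' @ 4: {1,2,4,6,9,11}  (accept∈set)
'd' @ 5: {3,7,8,10,12}
'c' @ 6: {1,2,4,6,9,13}  (accept∈set)
'e' @ 7: {3,5,8,10,12}
'c' @ 8: {1,2,4,6,9,13}  (accept∈set)
end set {1,2,4,6,9,13} — state 1 in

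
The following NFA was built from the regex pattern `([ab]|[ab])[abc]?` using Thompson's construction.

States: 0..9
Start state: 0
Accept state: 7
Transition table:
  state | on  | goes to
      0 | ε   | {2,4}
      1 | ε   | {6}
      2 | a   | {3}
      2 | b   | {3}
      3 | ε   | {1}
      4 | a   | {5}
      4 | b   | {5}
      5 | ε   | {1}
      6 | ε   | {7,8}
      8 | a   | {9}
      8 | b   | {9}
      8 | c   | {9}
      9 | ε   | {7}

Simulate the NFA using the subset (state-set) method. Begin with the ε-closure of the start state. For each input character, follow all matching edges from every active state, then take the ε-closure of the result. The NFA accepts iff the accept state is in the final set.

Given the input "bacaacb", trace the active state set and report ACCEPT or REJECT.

Answer: REJECT

Steps:
start: ε-closure({0}) = {0,2,4}
'b' @ 1: {1,3,5,6,7,8}  (accept∈set)
'a' @ 2: {7,9}  (accept∈set)
'c' @ 3: {}  — no active states
rest 'aacb' ignored (set empty)
after full input: {}  (accept=7 not in)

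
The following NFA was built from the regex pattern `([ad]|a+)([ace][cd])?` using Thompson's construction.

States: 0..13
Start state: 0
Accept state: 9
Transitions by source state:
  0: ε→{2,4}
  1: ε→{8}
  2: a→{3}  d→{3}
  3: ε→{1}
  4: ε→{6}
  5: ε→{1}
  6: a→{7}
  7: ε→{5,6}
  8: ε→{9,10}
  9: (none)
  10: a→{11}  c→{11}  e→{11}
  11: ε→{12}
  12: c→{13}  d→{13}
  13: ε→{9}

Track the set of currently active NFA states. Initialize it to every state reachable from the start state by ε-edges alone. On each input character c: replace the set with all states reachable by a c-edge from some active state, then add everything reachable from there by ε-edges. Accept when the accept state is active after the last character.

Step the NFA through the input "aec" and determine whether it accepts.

Answer: ACCEPT

Trace:
initial (ε-close {0}): {0,2,4,6}
'a' @ 1: {1,3,5,6,7,8,9,10}  [accepting]
'e' @ 2: {11,12}
'c' @ 3: {9,13}  [accepting]
end set {9,13} — state 9 in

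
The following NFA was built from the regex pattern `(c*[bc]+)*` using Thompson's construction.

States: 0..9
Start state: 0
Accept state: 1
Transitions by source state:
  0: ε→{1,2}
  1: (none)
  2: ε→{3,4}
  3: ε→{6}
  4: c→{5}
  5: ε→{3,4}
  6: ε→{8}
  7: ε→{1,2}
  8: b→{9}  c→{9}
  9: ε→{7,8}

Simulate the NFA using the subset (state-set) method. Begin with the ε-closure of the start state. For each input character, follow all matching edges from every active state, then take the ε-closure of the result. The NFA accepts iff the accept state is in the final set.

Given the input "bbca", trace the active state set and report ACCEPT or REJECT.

start: ε-closure({0}) = {0,1,2,3,4,6,8}
'b' @ 1: {1,2,3,4,6,7,8,9}  [accepting]
'b' @ 2: {1,2,3,4,6,7,8,9}  [accepting]
'c' @ 3: {1,2,3,4,5,6,7,8,9}  [accepting]
'a' @ 4: {}  — state set empty
end set {} — state 1 not in

Answer: REJECT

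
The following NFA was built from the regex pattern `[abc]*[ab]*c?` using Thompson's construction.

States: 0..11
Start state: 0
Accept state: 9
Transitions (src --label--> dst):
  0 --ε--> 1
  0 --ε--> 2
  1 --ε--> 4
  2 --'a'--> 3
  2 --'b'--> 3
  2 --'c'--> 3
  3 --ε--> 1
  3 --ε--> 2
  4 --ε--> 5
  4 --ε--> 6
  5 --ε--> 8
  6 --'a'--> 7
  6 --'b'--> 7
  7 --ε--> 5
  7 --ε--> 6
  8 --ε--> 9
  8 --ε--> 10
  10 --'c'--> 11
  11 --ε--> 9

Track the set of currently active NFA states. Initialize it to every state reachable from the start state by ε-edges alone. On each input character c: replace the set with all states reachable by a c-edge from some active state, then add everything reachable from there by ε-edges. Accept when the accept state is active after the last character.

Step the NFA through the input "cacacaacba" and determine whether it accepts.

start: ε-closure({0}) = {0,1,2,4,5,6,8,9,10}
'c' @ 1: {1,2,3,4,5,6,8,9,10,11}  (accept∈set)
'a' @ 2: {1,2,3,4,5,6,7,8,9,10}  (accept∈set)
'c' @ 3: {1,2,3,4,5,6,8,9,10,11}  (accept∈set)
'a' @ 4: {1,2,3,4,5,6,7,8,9,10}  (accept∈set)
'c' @ 5: {1,2,3,4,5,6,8,9,10,11}  (accept∈set)
'a' @ 6: {1,2,3,4,5,6,7,8,9,10}  (accept∈set)
'a' @ 7: {1,2,3,4,5,6,7,8,9,10}  (accept∈set)
'c' @ 8: {1,2,3,4,5,6,8,9,10,11}  (accept∈set)
'b' @ 9: {1,2,3,4,5,6,7,8,9,10}  (accept∈set)
'a' @ 10: {1,2,3,4,5,6,7,8,9,10}  (accept∈set)
after full input: {1,2,3,4,5,6,7,8,9,10}  (accept=9 in)

Answer: ACCEPT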